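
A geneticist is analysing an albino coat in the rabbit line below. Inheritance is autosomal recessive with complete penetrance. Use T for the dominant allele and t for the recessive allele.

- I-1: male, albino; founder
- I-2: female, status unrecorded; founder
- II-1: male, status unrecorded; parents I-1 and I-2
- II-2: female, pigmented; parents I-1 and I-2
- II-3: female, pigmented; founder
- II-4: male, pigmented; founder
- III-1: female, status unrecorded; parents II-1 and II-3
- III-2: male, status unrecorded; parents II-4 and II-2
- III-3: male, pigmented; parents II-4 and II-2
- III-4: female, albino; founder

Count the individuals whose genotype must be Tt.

Obligate heterozygotes: II-2 is pigmented so carries T and received t from I-1 (tt), so II-2 is Tt.
Every other individual is either homozygous by phenotype or has at least one consistent homozygous assignment, so the count is 1.

1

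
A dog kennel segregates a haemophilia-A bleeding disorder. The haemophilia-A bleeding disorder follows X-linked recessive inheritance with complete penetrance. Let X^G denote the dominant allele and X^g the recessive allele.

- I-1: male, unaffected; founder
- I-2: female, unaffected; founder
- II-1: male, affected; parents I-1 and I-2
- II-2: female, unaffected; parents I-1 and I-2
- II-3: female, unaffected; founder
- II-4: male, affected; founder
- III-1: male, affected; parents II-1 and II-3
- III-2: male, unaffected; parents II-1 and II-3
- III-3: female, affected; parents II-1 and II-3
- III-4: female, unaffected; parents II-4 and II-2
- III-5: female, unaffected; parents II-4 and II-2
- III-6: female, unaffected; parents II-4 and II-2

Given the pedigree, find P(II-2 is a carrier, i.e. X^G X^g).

1/9

I-1 is unaffected, so I-1 is X^G Y.
I-2 is unaffected so carries G and passed g to II-1 (X^g Y), so I-2 is X^G X^g.
Their cross gives offspring ratios 1/2 X^G X^G : 1/2 X^G X^g. Conditioning on II-2 being unaffected, P(X^G X^g) = 1/2 / 1 = 1/2 before taking II-2's own offspring into account.
II-4 is affected, so II-4 is X^g Y.
Now use II-2's offspring. Probability of each recorded status — unaffected daughter III-4: 1/2 if II-2 is X^G X^g, 1 if X^G X^G; unaffected daughter III-5: 1/2 if II-2 is X^G X^g, 1 if X^G X^G; unaffected daughter III-6: 1/2 if II-2 is X^G X^g, 1 if X^G X^G.
Bayes: P(X^G X^g) = 1/2·1/8 / (1/2·1/8 + 1/2·1) = 1/9.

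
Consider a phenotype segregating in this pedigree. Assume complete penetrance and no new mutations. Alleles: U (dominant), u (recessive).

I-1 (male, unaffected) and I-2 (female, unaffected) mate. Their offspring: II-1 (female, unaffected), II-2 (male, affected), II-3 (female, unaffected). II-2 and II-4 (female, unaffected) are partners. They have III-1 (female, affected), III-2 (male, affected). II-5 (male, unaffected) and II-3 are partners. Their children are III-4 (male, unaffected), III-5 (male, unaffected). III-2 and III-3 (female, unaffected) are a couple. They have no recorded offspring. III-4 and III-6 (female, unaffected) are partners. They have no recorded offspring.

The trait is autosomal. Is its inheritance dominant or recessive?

I-1 and I-2 are both unaffected yet have an affected child II-2. Under dominance, an affected child requires at least one affected parent, so the trait cannot be dominant.

recessive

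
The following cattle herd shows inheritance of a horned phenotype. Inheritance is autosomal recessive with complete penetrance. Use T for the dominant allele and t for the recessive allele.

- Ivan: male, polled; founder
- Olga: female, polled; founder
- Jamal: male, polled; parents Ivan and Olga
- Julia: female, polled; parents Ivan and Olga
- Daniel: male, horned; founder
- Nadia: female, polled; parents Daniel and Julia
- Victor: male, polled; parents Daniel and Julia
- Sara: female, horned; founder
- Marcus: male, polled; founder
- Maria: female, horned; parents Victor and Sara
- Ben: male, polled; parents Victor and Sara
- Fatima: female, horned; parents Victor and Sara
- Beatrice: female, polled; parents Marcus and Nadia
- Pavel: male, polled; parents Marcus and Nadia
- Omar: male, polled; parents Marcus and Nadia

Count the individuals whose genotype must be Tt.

Obligate heterozygotes: Nadia is polled so carries T and received t from Daniel (tt), so Nadia is Tt; Victor is polled so carries T and received t from Daniel (tt), so Victor is Tt; Ben is polled so carries T and received t from Sara (tt), so Ben is Tt.
Every other individual is either homozygous by phenotype or has at least one consistent homozygous assignment, so the count is 3.

3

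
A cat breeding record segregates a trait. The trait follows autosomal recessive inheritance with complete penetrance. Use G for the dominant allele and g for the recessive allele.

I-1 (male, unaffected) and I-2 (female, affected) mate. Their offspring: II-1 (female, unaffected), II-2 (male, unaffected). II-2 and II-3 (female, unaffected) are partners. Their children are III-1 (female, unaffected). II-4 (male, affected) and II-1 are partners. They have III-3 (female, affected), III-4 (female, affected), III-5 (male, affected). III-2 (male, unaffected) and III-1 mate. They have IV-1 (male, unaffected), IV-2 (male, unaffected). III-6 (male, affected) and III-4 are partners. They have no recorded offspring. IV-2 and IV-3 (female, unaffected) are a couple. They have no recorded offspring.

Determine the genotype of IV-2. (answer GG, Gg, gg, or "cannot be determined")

IV-2's phenotype allows GG or Gg, and no parent or child forces a single allele at both positions; consistent genotype assignments exist with IV-2 as GG or Gg.

cannot be determined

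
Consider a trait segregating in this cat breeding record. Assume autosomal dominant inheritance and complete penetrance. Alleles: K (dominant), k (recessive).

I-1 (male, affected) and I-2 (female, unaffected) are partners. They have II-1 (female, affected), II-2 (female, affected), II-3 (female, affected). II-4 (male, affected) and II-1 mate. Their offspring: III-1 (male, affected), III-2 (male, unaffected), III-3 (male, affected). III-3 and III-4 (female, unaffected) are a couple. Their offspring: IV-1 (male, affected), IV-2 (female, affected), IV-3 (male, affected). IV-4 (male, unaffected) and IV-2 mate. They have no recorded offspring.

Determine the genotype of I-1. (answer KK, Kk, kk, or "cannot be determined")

cannot be determined

I-1's phenotype allows KK or Kk, and no parent or child forces a single allele at both positions; consistent genotype assignments exist with I-1 as KK or Kk.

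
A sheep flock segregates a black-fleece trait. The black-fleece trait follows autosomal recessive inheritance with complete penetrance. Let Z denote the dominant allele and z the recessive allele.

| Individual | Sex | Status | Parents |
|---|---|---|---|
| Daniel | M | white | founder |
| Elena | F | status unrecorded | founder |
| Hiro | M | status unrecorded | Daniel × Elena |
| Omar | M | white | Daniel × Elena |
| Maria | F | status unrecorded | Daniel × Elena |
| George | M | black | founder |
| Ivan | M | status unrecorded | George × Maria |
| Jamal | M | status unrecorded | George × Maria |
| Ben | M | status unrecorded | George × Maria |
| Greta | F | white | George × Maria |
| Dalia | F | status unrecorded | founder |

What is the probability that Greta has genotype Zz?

1

Greta is white so carries Z and received z from George (zz), so Greta is Zz, giving P(Zz) = 1.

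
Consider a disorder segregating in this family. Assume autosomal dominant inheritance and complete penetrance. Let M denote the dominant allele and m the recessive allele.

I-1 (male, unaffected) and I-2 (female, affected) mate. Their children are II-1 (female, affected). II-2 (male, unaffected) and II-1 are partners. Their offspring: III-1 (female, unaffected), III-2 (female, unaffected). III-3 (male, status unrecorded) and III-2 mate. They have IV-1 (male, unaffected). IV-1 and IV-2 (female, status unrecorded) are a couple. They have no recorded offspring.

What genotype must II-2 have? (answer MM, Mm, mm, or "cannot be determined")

II-2 is unaffected, so II-2 is mm.

mm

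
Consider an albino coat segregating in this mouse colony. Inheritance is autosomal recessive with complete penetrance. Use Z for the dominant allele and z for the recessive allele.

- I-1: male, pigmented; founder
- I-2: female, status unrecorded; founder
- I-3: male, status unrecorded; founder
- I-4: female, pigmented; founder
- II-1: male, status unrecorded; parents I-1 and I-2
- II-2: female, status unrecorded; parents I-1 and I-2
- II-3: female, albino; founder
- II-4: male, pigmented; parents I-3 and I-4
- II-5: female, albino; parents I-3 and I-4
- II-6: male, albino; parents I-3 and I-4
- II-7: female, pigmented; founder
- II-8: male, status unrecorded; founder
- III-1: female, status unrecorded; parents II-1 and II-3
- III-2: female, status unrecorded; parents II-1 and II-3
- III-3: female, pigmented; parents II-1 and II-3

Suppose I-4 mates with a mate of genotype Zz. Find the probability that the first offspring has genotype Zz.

I-4 is pigmented so carries Z and passed z to II-5 (zz), so I-4 is Zz.
The cross gives 1/4 ZZ : 1/2 Zz : 1/4 zz, so P(offspring has genotype Zz) = 1/2.

1/2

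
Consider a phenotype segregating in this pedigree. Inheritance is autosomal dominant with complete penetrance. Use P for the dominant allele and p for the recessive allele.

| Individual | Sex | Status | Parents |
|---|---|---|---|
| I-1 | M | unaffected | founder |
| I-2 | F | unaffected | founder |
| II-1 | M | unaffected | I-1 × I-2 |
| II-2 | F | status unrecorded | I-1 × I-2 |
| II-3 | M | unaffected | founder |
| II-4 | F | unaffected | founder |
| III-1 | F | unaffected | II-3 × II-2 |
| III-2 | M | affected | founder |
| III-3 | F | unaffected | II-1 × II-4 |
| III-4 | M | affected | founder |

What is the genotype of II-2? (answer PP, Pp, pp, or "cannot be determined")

pp

From phenotype alone, II-2 is PP or Pp or pp.
II-2 received p from I-1 (pp) and received p from I-2 (pp), so II-2 is pp.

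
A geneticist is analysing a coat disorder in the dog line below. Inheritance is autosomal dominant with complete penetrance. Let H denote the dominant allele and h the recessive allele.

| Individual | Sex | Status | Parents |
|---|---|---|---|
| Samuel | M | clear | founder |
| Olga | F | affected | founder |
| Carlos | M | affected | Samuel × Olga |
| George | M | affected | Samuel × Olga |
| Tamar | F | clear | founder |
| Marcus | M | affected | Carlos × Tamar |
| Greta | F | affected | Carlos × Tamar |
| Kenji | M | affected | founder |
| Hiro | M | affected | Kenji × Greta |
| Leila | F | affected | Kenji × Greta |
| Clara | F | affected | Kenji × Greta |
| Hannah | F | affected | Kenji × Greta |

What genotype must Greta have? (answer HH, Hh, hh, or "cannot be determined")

Hh

From phenotype alone, Greta is HH or Hh.
Greta is affected so carries H and received h from Tamar (hh), so Greta is Hh.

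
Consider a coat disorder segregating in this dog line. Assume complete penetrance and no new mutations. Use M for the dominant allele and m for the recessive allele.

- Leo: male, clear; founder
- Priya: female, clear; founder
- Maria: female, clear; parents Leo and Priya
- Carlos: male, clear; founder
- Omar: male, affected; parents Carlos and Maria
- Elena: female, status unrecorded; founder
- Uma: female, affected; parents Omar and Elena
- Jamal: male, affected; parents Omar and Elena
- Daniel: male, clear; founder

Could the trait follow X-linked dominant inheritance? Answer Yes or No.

No

Under X-linked dominant, Omar (affected, male) cannot arise from Carlos (clear) × Maria (clear).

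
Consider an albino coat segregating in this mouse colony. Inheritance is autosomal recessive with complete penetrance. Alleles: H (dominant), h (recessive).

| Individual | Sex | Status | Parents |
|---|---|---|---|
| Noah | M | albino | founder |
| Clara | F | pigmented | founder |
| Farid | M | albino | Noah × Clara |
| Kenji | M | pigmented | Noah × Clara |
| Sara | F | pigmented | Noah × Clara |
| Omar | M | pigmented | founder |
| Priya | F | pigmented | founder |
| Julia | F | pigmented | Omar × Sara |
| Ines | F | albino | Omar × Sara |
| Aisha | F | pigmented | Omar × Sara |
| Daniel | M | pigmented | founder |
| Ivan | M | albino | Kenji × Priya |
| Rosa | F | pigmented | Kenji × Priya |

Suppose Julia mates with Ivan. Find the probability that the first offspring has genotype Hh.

2/3

Omar is pigmented so carries H and passed h to Ines (hh), so Omar is Hh.
Sara is pigmented so carries H and received h from Noah (hh), so Sara is Hh.
Julia is a pigmented offspring of Omar (Hh) × Sara (Hh), whose cross gives 1/4 HH : 1/2 Hh : 1/4 hh; conditioning on being pigmented, Julia is HH with probability 1/3, Hh with probability 2/3.
Ivan is albino, so Ivan is hh.
Summing over parental genotype combinations, P(offspring has genotype Hh) = 1/3·1 + 2/3·1/2 = 2/3.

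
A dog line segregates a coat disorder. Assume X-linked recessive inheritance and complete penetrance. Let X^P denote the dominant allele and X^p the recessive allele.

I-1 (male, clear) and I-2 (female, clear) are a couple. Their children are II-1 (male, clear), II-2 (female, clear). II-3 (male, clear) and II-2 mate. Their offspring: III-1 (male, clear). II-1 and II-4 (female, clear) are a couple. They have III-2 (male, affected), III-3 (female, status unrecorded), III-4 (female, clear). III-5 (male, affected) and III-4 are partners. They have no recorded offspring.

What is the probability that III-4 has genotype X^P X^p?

II-1 is clear, so II-1 is X^P Y.
II-4 is clear so carries P and passed p to III-2 (X^p Y), so II-4 is X^P X^p.
Their cross gives offspring ratios 1/2 X^P X^P : 1/2 X^P X^p. Conditioning on III-4 being clear, P(X^P X^p) = 1/2 / 1 = 1/2.

1/2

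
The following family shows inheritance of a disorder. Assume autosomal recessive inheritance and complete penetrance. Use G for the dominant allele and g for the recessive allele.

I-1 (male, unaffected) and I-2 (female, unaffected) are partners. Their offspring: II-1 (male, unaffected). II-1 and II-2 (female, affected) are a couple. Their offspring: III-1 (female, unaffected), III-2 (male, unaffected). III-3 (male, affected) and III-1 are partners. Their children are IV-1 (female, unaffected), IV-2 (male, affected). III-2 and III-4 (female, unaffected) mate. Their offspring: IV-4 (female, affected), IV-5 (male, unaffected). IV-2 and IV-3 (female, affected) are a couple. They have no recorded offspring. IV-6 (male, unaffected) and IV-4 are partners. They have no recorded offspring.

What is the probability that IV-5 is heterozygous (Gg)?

III-2 is unaffected so carries G and received g from II-2 (gg), so III-2 is Gg.
III-4 is unaffected so carries G and passed g to IV-4 (gg), so III-4 is Gg.
Their cross gives offspring ratios 1/4 GG : 1/2 Gg : 1/4 gg. Conditioning on IV-5 being unaffected, P(Gg) = 1/2 / 3/4 = 2/3.

2/3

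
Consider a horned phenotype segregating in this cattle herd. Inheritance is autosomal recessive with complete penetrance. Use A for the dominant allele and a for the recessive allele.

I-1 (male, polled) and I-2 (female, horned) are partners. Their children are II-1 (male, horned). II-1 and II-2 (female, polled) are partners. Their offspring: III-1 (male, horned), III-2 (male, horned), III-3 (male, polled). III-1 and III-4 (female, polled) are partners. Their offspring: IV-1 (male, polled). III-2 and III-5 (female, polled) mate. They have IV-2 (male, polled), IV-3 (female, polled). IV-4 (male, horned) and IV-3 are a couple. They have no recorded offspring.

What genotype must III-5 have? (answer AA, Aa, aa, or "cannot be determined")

cannot be determined

III-5's phenotype allows AA or Aa, and no parent or child forces a single allele at both positions; consistent genotype assignments exist with III-5 as AA or Aa.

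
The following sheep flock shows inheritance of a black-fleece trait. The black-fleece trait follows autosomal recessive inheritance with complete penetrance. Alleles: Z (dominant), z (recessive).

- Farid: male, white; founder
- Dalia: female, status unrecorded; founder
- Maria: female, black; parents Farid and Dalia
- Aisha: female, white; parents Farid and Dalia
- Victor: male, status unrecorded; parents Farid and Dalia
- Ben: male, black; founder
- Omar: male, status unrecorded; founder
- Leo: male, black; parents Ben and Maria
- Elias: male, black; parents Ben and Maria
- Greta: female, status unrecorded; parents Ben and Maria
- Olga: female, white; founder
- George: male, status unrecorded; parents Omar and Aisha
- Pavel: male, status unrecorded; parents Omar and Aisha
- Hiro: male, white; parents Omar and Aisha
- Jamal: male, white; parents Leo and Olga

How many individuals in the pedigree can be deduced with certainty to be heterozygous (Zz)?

Obligate heterozygotes: Farid is white so carries Z and passed z to Maria (zz), so Farid is Zz; Jamal is white so carries Z and received z from Leo (zz), so Jamal is Zz.
Every other individual is either homozygous by phenotype or has at least one consistent homozygous assignment, so the count is 2.

2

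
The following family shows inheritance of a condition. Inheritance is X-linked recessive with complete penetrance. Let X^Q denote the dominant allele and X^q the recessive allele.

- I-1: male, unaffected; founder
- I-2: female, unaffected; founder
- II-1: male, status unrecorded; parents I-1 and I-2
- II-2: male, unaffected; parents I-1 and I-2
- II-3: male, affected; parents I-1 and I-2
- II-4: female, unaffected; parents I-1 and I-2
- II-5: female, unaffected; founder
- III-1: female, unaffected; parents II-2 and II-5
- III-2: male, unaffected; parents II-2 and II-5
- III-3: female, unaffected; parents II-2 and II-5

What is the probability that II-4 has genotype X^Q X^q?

I-1 is unaffected, so I-1 is X^Q Y.
I-2 is unaffected so carries Q and passed q to II-3 (X^q Y), so I-2 is X^Q X^q.
Their cross gives offspring ratios 1/2 X^Q X^Q : 1/2 X^Q X^q. Conditioning on II-4 being unaffected, P(X^Q X^q) = 1/2 / 1 = 1/2.

1/2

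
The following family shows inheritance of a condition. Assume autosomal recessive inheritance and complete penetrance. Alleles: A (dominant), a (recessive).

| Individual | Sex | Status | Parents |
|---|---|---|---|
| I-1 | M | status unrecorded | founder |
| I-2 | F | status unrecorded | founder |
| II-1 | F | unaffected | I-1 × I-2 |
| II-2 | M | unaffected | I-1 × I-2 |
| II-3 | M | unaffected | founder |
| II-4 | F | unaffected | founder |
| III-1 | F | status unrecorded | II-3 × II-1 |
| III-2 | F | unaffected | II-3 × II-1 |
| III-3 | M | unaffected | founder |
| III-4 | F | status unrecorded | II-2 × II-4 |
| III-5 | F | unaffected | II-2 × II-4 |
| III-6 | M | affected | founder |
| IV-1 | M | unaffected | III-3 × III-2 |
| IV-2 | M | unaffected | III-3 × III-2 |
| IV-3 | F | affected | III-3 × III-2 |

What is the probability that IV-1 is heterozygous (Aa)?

III-3 is unaffected so carries A and passed a to IV-3 (aa), so III-3 is Aa.
III-2 is unaffected so carries A and passed a to IV-3 (aa), so III-2 is Aa.
Their cross gives offspring ratios 1/4 AA : 1/2 Aa : 1/4 aa. Conditioning on IV-1 being unaffected, P(Aa) = 1/2 / 3/4 = 2/3.

2/3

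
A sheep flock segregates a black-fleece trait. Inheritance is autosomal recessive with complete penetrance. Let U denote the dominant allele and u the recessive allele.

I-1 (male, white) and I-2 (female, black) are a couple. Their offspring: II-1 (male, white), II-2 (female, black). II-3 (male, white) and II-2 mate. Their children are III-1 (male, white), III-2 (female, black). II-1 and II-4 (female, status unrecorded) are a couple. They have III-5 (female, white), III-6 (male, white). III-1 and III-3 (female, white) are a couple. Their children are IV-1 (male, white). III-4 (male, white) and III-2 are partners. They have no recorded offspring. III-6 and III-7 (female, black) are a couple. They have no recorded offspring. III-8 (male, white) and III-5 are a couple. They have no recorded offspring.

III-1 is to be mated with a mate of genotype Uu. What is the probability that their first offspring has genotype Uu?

III-1 is white so carries U and received u from II-2 (uu), so III-1 is Uu.
The cross gives 1/4 UU : 1/2 Uu : 1/4 uu, so P(offspring has genotype Uu) = 1/2.

1/2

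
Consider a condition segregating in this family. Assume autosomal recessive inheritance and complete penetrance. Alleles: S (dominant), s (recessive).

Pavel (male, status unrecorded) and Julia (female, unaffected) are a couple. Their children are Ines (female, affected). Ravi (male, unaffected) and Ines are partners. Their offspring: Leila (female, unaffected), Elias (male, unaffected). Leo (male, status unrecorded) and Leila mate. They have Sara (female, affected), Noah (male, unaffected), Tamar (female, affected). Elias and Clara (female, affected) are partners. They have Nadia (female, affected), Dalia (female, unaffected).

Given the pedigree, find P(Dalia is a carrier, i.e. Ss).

Dalia is unaffected so carries S and received s from Clara (ss), so Dalia is Ss, giving P(Ss) = 1.

1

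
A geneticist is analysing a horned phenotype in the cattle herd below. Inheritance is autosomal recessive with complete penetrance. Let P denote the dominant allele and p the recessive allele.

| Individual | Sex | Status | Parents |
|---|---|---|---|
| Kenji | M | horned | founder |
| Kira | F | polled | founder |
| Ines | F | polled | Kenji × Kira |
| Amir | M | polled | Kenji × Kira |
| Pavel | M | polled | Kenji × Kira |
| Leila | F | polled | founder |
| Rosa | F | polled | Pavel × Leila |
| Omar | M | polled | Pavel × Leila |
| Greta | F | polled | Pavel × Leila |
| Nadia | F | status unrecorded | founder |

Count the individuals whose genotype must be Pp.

Obligate heterozygotes: Ines is polled so carries P and received p from Kenji (pp), so Ines is Pp; Amir is polled so carries P and received p from Kenji (pp), so Amir is Pp; Pavel is polled so carries P and received p from Kenji (pp), so Pavel is Pp.
Every other individual is either homozygous by phenotype or has at least one consistent homozygous assignment, so the count is 3.

3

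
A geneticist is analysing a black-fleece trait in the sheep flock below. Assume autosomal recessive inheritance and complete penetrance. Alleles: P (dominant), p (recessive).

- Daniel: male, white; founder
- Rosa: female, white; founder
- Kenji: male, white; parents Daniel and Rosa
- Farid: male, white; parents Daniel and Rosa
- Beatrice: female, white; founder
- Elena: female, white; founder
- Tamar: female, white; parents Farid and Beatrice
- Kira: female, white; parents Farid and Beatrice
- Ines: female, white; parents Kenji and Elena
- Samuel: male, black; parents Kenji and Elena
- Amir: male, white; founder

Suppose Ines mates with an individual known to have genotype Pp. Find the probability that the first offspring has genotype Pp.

Kenji is white so carries P and passed p to Samuel (pp), so Kenji is Pp.
Elena is white so carries P and passed p to Samuel (pp), so Elena is Pp.
Ines is a white offspring of Kenji (Pp) × Elena (Pp), whose cross gives 1/4 PP : 1/2 Pp : 1/4 pp; conditioning on being white, Ines is PP with probability 1/3, Pp with probability 2/3.
Summing over parental genotype combinations, P(offspring has genotype Pp) = 1/3·1/2 + 2/3·1/2 = 1/2.

1/2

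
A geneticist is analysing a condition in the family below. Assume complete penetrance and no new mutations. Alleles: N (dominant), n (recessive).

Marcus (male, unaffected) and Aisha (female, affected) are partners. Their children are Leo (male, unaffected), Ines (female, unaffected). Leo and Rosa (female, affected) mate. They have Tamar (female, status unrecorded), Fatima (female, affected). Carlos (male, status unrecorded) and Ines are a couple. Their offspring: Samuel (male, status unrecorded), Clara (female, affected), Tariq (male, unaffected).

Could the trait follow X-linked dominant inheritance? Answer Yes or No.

Yes

A consistent assignment under X-linked dominant exists: Marcus X^n Y, Aisha X^N X^n, Leo X^n Y, Ines X^n X^n, Rosa X^N X^N, Carlos X^N Y, Tamar X^N X^n, Fatima X^N X^n, Samuel X^n Y, Clara X^N X^n, Tariq X^n Y.
In this assignment every recorded phenotype matches its genotype and every non-founder's genotype is obtainable from its parents' genotypes, so the pedigree is consistent.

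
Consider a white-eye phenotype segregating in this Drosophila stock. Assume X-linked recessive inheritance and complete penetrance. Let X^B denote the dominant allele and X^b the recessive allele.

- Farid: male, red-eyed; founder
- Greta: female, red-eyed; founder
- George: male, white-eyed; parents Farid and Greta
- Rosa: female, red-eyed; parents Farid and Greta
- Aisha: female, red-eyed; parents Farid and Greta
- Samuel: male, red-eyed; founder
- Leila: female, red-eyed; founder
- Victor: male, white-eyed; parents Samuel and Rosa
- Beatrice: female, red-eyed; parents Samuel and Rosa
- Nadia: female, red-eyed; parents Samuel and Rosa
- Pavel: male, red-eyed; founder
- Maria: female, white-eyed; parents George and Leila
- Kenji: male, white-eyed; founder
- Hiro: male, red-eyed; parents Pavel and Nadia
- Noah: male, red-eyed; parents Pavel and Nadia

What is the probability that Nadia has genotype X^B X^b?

Samuel is red-eyed, so Samuel is X^B Y.
Rosa is red-eyed so carries B and passed b to Victor (X^b Y), so Rosa is X^B X^b.
Their cross gives offspring ratios 1/2 X^B X^B : 1/2 X^B X^b. Conditioning on Nadia being red-eyed, P(X^B X^b) = 1/2 / 1 = 1/2 before taking Nadia's own offspring into account.
Pavel is red-eyed, so Pavel is X^B Y.
Now use Nadia's offspring. Probability of each recorded status — red-eyed son Hiro: 1/2 if Nadia is X^B X^b, 1 if X^B X^B; red-eyed son Noah: 1/2 if Nadia is X^B X^b, 1 if X^B X^B.
Bayes: P(X^B X^b) = 1/2·1/4 / (1/2·1/4 + 1/2·1) = 1/5.

1/5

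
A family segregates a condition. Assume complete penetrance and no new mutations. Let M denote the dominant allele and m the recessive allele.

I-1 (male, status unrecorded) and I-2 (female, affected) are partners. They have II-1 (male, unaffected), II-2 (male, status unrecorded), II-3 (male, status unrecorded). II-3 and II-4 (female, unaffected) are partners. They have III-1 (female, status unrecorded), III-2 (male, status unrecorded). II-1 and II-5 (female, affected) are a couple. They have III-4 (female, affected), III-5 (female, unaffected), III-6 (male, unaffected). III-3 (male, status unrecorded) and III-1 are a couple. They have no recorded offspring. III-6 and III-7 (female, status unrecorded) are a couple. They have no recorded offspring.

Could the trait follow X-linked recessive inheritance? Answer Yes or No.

Under X-linked recessive, II-1 (unaffected, male) cannot arise from I-1 (unrecorded) × I-2 (affected).

No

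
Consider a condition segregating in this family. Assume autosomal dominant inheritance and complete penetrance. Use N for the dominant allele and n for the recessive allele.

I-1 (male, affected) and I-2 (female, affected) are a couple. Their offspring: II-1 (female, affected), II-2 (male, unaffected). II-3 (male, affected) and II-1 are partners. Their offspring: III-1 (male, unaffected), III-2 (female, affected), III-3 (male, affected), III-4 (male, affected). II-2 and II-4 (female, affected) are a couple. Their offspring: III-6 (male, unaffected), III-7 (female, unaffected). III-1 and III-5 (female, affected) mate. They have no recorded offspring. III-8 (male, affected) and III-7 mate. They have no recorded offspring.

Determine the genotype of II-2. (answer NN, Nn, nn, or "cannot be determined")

II-2 is unaffected, so II-2 is nn.

nn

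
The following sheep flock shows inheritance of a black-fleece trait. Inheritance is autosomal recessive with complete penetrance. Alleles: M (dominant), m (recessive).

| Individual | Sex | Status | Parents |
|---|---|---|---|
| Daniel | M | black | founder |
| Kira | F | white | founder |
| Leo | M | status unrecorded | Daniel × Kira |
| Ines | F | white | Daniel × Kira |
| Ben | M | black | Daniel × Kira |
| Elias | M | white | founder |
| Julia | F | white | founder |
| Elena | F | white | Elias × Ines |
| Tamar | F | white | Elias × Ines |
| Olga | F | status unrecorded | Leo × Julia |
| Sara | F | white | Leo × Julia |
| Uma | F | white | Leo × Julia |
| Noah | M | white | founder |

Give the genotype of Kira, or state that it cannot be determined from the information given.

From phenotype alone, Kira is MM or Mm.
Kira is white so carries M and passed m to Ben (mm), so Kira is Mm.

Mm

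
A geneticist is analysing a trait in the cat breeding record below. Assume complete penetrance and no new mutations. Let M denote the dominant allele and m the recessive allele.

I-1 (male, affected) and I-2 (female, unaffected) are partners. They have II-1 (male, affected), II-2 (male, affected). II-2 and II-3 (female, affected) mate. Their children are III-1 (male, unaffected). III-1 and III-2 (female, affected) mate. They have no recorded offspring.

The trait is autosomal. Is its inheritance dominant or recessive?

II-2 and II-3 are both affected yet have an unaffected child III-1. Under a recessive model two affected parents are homozygous and every child would be affected, so the trait cannot be recessive.

dominant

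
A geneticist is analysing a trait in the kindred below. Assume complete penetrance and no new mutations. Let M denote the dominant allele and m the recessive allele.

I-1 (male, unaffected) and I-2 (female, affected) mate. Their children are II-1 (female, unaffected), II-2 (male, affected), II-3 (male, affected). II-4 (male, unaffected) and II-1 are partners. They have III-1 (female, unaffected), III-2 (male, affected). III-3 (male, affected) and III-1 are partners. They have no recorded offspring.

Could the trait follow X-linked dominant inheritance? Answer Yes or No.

No

Under X-linked dominant, III-2 (affected, male) cannot arise from II-4 (unaffected) × II-1 (unaffected).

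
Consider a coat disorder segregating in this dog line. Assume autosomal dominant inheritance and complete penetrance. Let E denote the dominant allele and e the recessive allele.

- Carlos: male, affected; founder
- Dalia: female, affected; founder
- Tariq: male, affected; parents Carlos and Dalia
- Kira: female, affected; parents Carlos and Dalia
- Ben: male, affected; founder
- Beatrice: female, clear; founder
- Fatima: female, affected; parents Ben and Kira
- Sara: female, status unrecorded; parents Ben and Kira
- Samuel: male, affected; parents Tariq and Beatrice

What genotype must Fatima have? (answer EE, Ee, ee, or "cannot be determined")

cannot be determined

Fatima's phenotype allows EE or Ee, and no parent or child forces a single allele at both positions; consistent genotype assignments exist with Fatima as EE or Ee.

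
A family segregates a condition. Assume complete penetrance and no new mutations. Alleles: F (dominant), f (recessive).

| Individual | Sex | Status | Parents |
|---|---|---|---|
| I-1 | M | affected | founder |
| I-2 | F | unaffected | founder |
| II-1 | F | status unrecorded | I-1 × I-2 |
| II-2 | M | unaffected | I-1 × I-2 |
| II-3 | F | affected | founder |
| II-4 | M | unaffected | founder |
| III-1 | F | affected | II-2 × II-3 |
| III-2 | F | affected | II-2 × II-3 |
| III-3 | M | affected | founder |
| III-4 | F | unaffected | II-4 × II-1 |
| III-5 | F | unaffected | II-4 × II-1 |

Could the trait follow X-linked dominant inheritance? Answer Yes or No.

A consistent assignment under X-linked dominant exists: I-1 X^F Y, I-2 X^f X^f, II-1 X^F X^f, II-2 X^f Y, II-3 X^F X^F, II-4 X^f Y, III-1 X^F X^f, III-2 X^F X^f, III-3 X^F Y, III-4 X^f X^f, III-5 X^f X^f.
In this assignment every recorded phenotype matches its genotype and every non-founder's genotype is obtainable from its parents' genotypes, so the pedigree is consistent.

Yes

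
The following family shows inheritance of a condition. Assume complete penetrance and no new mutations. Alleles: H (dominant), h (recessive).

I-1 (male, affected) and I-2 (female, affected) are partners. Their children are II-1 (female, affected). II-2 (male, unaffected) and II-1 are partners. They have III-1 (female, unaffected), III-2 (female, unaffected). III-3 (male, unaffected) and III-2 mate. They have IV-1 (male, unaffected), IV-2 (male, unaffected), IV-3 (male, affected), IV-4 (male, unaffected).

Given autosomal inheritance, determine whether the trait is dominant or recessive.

recessive

III-3 and III-2 are both unaffected yet have an affected child IV-3. Under dominance, an affected child requires at least one affected parent, so the trait cannot be dominant.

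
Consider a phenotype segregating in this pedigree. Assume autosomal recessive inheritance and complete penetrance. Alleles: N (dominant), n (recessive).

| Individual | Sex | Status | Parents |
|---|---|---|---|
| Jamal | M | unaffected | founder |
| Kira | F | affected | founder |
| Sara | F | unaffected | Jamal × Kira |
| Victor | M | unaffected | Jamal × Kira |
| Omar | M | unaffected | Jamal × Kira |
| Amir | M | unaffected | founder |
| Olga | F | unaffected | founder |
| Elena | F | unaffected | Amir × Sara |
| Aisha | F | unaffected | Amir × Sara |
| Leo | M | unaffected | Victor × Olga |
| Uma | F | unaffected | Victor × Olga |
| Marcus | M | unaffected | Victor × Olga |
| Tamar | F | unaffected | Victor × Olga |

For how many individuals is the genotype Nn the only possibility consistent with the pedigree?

Obligate heterozygotes: Sara is unaffected so carries N and received n from Kira (nn), so Sara is Nn; Victor is unaffected so carries N and received n from Kira (nn), so Victor is Nn; Omar is unaffected so carries N and received n from Kira (nn), so Omar is Nn.
Every other individual is either homozygous by phenotype or has at least one consistent homozygous assignment, so the count is 3.

3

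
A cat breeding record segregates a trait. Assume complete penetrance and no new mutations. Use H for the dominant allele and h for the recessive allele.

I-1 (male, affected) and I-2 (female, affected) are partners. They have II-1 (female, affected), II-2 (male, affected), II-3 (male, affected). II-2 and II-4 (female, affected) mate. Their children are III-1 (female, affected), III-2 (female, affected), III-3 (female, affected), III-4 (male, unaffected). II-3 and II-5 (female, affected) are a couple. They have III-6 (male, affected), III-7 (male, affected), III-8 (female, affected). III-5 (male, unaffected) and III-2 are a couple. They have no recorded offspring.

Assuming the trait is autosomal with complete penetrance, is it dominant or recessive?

dominant

II-2 and II-4 are both affected yet have an unaffected child III-4. Under a recessive model two affected parents are homozygous and every child would be affected, so the trait cannot be recessive.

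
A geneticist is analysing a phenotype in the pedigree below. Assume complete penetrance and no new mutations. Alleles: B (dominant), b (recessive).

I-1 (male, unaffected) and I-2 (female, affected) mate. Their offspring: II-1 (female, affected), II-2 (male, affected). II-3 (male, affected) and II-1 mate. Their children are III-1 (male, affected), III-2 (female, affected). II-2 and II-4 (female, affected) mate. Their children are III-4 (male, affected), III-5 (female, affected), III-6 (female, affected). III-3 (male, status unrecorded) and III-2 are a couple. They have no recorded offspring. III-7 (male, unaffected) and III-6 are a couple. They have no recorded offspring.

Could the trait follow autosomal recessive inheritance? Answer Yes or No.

Yes

A consistent assignment under autosomal recessive exists: I-1 Bb, I-2 bb, II-1 bb, II-2 bb, II-3 bb, II-4 bb, III-1 bb, III-2 bb, III-3 BB, III-4 bb, III-5 bb, III-6 bb, III-7 BB.
In this assignment every recorded phenotype matches its genotype and every non-founder's genotype is obtainable from its parents' genotypes, so the pedigree is consistent.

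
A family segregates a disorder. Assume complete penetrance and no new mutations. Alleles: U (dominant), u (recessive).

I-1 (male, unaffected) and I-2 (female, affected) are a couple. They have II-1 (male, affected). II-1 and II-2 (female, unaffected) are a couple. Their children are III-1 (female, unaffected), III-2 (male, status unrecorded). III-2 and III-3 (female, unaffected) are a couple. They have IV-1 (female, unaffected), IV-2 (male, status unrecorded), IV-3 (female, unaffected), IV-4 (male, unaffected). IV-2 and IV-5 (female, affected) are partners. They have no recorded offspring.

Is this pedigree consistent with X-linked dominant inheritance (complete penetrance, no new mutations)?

No

Under X-linked dominant, III-1 (unaffected, female) cannot arise from II-1 (affected) × II-2 (unaffected).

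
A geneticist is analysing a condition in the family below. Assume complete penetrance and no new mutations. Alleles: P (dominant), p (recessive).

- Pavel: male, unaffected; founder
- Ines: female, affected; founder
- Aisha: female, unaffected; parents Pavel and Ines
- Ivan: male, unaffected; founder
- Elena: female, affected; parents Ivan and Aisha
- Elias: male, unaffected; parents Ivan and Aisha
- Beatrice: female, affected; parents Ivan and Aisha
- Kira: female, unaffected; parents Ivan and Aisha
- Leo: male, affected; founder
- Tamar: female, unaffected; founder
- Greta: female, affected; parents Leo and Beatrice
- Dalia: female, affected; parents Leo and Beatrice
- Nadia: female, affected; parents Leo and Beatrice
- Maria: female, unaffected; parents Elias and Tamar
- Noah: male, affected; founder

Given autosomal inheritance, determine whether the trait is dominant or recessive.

Ivan and Aisha are both unaffected yet have an affected child Elena. Under dominance, an affected child requires at least one affected parent, so the trait cannot be dominant.

recessive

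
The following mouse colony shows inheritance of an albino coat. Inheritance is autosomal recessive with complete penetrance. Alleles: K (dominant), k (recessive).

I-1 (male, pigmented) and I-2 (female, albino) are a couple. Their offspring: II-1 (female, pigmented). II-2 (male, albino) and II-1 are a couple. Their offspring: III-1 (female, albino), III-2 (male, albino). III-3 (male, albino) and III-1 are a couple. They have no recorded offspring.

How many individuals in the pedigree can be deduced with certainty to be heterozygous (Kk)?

1

Obligate heterozygotes: II-1 is pigmented so carries K and received k from I-2 (kk), so II-1 is Kk.
Every other individual is either homozygous by phenotype or has at least one consistent homozygous assignment, so the count is 1.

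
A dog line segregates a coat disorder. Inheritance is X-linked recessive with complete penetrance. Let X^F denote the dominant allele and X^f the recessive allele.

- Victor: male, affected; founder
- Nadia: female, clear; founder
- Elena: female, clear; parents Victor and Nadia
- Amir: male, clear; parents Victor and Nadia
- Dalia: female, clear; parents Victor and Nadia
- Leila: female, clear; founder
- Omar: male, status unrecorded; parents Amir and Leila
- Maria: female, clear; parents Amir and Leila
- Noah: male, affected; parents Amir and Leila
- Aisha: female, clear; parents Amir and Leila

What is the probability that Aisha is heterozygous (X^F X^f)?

1/2

Amir is clear, so Amir is X^F Y.
Leila is clear so carries F and passed f to Noah (X^f Y), so Leila is X^F X^f.
Their cross gives offspring ratios 1/2 X^F X^F : 1/2 X^F X^f. Conditioning on Aisha being clear, P(X^F X^f) = 1/2 / 1 = 1/2.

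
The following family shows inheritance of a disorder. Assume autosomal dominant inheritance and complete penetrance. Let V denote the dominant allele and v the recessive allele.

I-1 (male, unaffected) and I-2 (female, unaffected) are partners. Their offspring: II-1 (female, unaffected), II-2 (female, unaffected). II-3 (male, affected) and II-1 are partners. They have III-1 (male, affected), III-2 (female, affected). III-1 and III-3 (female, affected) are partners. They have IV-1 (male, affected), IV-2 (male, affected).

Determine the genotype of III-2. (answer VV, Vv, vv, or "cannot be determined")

Vv

From phenotype alone, III-2 is VV or Vv.
III-2 is affected so carries V and received v from II-1 (vv), so III-2 is Vv.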